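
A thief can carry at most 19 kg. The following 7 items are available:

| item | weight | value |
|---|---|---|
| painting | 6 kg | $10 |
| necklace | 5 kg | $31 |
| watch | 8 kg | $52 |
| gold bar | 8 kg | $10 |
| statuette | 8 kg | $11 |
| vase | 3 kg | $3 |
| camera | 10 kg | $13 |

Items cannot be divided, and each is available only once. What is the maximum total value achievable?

Check high-value combinations within 19 kg:
- painting+necklace+watch: weight 6+5+8=19, value 10+31+52=93
- necklace+watch+vase: weight 5+8+3=16, value 31+52+3=86
- necklace+watch: weight 5+8=13, value 31+52=83
- watch+statuette+vase: weight 8+8+3=19, value 52+11+3=66
- painting+watch+vase: weight 6+8+3=17, value 10+52+3=65
Best: $93.

$93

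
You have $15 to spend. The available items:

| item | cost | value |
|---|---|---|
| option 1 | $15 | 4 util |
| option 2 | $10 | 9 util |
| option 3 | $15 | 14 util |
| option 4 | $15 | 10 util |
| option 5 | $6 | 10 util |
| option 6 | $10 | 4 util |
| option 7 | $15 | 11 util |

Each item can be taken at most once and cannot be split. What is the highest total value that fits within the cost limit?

14 util

This is a 0/1 knapsack; check combinations near the capacity.
- option 3: cost 15, value 14
- option 7: cost 15, value 11
- option 5: cost 6, value 10
- option 4: cost 15, value 10
- option 2: cost 10, value 9
Best: 14 util.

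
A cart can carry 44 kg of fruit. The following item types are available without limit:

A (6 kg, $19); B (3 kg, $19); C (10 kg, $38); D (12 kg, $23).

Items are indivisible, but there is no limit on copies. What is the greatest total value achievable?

$266

Best value-per-unit is B at 19/3, and filling with it alone uses weight 14×3=42. No mix of the others beats 14×19 = 266.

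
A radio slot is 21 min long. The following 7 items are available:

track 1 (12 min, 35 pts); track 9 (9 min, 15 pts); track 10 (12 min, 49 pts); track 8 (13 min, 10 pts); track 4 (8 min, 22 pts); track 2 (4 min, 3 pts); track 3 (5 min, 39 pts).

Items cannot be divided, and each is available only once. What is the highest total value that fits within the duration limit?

Check high-value combinations within 21 min:
- track 10+track 2+track 3: duration 12+4+5=21, value 49+3+39=91
- track 10+track 3: duration 12+5=17, value 49+39=88
- track 1+track 2+track 3: duration 12+4+5=21, value 35+3+39=77
Best: 91 pts.

91 pts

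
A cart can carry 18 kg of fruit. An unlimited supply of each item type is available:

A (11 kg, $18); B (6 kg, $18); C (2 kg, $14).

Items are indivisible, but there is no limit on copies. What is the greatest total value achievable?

Best value-per-unit is C at 14/2, and filling with it alone uses weight 9×2=18. No mix of the others beats 9×14 = 126.

$126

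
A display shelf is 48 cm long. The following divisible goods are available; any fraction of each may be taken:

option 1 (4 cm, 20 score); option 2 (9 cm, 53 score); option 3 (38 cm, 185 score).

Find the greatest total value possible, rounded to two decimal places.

243.39

Take in order of value per unit:
- option 2 (53/9 per unit): all 9 → value 53, running total 53.00
- option 1 (20/4 per unit): all 4 → value 20, running total 73.00
- option 3 (185/38 per unit): 35 of 38 → value 35×185/38 = 170.3947, running total 243.39
Total 243.39.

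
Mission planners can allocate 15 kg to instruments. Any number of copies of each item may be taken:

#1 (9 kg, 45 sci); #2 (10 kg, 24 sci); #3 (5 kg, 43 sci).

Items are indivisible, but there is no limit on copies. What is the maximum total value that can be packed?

Best value-per-unit is #3 at 43/5, and filling with it alone uses mass 3×5=15. No mix of the others beats 3×43 = 129.

129 sci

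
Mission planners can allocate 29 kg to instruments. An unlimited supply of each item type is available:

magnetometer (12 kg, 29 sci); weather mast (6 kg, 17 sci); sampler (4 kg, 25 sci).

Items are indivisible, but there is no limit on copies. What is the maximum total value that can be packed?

Best value-per-unit is sampler at 25/4, and filling with it alone uses mass 7×4=28. No mix of the others beats 7×25 = 175.

175 sci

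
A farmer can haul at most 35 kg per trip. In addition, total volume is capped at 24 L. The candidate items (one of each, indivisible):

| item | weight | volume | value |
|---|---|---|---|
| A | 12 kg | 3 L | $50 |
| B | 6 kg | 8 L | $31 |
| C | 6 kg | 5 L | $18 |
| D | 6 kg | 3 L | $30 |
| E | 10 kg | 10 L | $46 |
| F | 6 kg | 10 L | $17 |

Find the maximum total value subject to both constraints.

$157

Feasible sets respecting both limits:
- A+B+D+E: weight 34, volume 24, value 157
- A+C+D+E: weight 34, volume 21, value 144
- A+B+C+D: weight 30, volume 19, value 129
- A+B+D+F: weight 30, volume 24, value 128
Best: $157.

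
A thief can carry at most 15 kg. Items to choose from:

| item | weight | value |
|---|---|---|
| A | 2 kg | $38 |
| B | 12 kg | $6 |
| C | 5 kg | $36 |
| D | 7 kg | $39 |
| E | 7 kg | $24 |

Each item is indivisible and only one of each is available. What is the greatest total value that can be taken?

Check high-value combinations within 15 kg:
- A+C+D: weight 2+5+7=14, value 38+36+39=113
- A+C+E: weight 2+5+7=14, value 38+36+24=98
- A+D: weight 2+7=9, value 38+39=77
Best: $113.

$113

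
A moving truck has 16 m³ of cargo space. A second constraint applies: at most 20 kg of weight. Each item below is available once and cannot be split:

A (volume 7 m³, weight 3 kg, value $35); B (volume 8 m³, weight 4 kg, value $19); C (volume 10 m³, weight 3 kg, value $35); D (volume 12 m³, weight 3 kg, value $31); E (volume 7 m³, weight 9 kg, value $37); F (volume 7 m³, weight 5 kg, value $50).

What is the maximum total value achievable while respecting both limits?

Feasible sets respecting both limits:
- E+F: volume 14, weight 14, value 87
- A+F: volume 14, weight 8, value 85
- A+E: volume 14, weight 12, value 72
Best: $87.

$87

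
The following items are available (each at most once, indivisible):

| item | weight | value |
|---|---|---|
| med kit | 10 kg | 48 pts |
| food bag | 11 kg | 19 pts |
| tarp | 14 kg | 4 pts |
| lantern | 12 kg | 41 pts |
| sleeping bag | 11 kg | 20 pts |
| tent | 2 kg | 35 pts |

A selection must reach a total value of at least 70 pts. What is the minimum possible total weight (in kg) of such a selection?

Subsets with value ≥ 70, sorted by total weight:
- med kit+tent: weight 12, value 83
- lantern+tent: weight 14, value 76
- med kit+lantern: weight 22, value 89
- med kit+sleeping bag+tent: weight 23, value 103
Minimum weight: 12 kg.

12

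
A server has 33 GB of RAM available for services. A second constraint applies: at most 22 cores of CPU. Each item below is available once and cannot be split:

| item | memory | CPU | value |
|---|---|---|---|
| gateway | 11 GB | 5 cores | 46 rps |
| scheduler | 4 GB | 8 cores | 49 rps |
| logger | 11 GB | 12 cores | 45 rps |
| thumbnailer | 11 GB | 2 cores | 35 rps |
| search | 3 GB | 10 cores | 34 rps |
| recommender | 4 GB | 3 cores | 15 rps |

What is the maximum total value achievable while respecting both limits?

145 rps

Feasible sets respecting both limits:
- gateway+scheduler+thumbnailer+recommender: memory 30, CPU 18, value 145
- gateway+scheduler+thumbnailer: memory 26, CPU 15, value 130
- gateway+thumbnailer+search+recommender: memory 29, CPU 20, value 130
- scheduler+logger+thumbnailer: memory 26, CPU 22, value 129
Best: 145 rps.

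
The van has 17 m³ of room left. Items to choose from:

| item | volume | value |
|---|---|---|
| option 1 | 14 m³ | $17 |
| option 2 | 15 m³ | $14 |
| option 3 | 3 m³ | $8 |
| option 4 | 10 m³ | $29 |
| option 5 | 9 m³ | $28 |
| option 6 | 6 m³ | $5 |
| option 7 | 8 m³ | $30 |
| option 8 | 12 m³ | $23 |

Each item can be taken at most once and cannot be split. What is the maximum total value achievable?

$58

Check high-value combinations within 17 m³:
- option 5+option 7: volume 9+8=17, value 28+30=58
- option 3+option 6+option 7: volume 3+6+8=17, value 8+5+30=43
- option 3+option 7: volume 3+8=11, value 8+30=38
- option 3+option 4: volume 3+10=13, value 8+29=37
Best: $58.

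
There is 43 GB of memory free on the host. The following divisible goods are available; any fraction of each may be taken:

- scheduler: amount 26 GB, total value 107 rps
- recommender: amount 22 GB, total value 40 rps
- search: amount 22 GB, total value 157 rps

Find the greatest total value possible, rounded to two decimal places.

243.42

Take in order of value per unit:
- search (157/22 per unit): all 22 → value 157, running total 157.00
- scheduler (107/26 per unit): 21 of 26 → value 21×107/26 = 86.4231, running total 243.42
Total 243.42.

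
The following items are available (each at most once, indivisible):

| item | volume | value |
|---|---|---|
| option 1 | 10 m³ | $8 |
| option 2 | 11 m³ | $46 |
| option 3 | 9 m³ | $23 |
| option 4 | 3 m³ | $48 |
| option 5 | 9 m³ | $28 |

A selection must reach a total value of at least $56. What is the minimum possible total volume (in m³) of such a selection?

12

Subsets with value ≥ 56, sorted by total volume:
- option 4+option 5: volume 12, value 76
- option 3+option 4: volume 12, value 71
- option 1+option 4: volume 13, value 56
- option 2+option 4: volume 14, value 94
Minimum volume: 12 m³.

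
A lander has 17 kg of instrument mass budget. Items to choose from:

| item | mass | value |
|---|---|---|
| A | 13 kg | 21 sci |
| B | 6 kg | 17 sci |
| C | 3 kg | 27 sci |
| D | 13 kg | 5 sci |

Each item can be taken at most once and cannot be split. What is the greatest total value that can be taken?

48 sci

Check high-value combinations within 17 kg:
- A+C: mass 13+3=16, value 21+27=48
- B+C: mass 6+3=9, value 17+27=44
- C+D: mass 3+13=16, value 27+5=32
- C: mass 3, value 27
Best: 48 sci.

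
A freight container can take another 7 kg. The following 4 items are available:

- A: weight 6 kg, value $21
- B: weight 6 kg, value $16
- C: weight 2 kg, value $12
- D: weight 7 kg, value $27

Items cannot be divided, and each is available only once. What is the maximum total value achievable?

$27

Check high-value combinations within 7 kg:
- D: weight 7, value 27
- A: weight 6, value 21
- B: weight 6, value 16
Best: $27.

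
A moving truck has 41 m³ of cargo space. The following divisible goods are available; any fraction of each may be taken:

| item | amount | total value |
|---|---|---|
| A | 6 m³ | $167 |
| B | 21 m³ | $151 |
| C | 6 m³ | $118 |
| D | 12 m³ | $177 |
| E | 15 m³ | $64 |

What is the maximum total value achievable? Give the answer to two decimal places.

Take in order of value per unit:
- A (167/6 per unit): all 6 → value 167, running total 167.00
- C (118/6 per unit): all 6 → value 118, running total 285.00
- D (177/12 per unit): all 12 → value 177, running total 462.00
- B (151/21 per unit): 17 of 21 → value 17×151/21 = 122.2381, running total 584.24
Total 584.24.

584.24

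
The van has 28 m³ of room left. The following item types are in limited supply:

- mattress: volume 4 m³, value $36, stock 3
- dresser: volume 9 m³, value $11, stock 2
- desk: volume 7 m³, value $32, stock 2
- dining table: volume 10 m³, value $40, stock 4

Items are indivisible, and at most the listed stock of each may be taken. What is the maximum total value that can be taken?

Best selections within volume 28 and stock limits:
- 3×mattress + 2×desk: volume 26, value 172
- 2×mattress + 2×dining table: volume 28, value 152
Best: $172.

$172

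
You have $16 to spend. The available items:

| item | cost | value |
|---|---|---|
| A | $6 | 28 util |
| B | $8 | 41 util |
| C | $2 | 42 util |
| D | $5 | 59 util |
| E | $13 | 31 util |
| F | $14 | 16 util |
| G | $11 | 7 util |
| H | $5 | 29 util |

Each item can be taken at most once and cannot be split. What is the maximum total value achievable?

Check high-value combinations within $16:
- B+C+D: cost 8+2+5=15, value 41+42+59=142
- C+D+H: cost 2+5+5=12, value 42+59+29=130
- A+C+D: cost 6+2+5=13, value 28+42+59=129
- A+D+H: cost 6+5+5=16, value 28+59+29=116
- B+C+H: cost 8+2+5=15, value 41+42+29=112
Best: 142 util.

142 util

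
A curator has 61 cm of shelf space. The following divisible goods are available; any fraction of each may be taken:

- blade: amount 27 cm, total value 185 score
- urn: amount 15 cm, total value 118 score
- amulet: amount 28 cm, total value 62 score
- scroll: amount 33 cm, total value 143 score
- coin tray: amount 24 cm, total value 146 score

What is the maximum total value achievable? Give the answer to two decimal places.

418.58

Take in order of value per unit:
- urn (118/15 per unit): all 15 → value 118, running total 118.00
- blade (185/27 per unit): all 27 → value 185, running total 303.00
- coin tray (146/24 per unit): 19 of 24 → value 19×146/24 = 115.5833, running total 418.58
Total 418.58.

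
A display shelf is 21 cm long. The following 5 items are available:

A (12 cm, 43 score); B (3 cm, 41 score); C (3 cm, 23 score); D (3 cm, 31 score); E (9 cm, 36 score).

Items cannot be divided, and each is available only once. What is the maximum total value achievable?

138 score

This is a 0/1 knapsack; check combinations near the capacity.
- A+B+C+D: length 12+3+3+3=21, value 43+41+23+31=138
- B+C+D+E: length 3+3+3+9=18, value 41+23+31+36=131
- A+B+D: length 12+3+3=18, value 43+41+31=115
Best: 138 score.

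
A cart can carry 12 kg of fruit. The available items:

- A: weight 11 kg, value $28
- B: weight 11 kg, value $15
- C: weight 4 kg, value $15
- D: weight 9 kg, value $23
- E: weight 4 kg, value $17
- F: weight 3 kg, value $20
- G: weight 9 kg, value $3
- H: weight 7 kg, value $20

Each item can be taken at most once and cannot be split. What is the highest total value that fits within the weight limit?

$52

Check high-value combinations within 12 kg:
- C+E+F: weight 4+4+3=11, value 15+17+20=52
- D+F: weight 9+3=12, value 23+20=43
- F+H: weight 3+7=10, value 20+20=40
Best: $52.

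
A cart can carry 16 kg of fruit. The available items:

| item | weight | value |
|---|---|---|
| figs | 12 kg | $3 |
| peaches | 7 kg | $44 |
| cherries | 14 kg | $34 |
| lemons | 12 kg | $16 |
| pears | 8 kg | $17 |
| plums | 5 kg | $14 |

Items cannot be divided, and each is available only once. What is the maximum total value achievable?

Check high-value combinations within 16 kg:
- peaches+pears: weight 7+8=15, value 44+17=61
- peaches+plums: weight 7+5=12, value 44+14=58
- peaches: weight 7, value 44
- cherries: weight 14, value 34
- pears+plums: weight 8+5=13, value 17+14=31
Best: $61.

$61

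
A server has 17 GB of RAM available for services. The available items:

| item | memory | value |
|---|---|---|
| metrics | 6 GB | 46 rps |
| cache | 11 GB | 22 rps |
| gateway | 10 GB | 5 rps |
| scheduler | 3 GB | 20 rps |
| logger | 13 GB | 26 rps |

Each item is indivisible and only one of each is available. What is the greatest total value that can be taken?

68 rps

Check high-value combinations within 17 GB:
- metrics+cache: memory 6+11=17, value 46+22=68
- metrics+scheduler: memory 6+3=9, value 46+20=66
- metrics+gateway: memory 6+10=16, value 46+5=51
Best: 68 rps.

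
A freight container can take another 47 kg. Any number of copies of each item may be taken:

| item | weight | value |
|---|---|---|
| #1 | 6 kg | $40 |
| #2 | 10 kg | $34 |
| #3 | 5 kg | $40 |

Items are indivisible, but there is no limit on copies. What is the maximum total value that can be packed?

$360

Best value-per-unit is #3 at 40/5; filling with it alone gives 9×40 = 360.
Optimal mix: 2×#1 + 7×#3 → weight 47, value 360.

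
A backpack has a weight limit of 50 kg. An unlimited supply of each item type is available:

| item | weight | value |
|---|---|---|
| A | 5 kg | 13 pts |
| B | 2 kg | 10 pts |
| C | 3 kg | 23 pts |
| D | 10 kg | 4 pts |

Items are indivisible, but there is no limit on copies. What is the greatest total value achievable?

Best value-per-unit is C at 23/3; filling with it alone gives 16×23 = 368.
Optimal mix: 1×B + 16×C → weight 50, value 378.

378 pts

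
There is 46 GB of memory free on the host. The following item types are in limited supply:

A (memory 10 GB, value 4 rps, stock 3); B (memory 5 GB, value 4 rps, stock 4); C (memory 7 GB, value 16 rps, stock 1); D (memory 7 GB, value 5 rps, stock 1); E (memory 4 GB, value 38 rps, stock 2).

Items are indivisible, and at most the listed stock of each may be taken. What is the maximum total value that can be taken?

113 rps

Top feasible selections:
- 4×B + 1×C + 1×D + 2×E: memory 42, value 113
- 1×A + 4×B + 1×C + 2×E: memory 45, value 112
Best: 113 rps.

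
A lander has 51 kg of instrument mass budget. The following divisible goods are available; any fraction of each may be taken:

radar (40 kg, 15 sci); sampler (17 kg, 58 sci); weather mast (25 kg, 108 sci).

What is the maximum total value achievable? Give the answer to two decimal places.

169.38

Take in order of value per unit:
- weather mast (108/25 per unit): all 25 → value 108, running total 108.00
- sampler (58/17 per unit): all 17 → value 58, running total 166.00
- radar (15/40 per unit): 9 of 40 → value 9×15/40 = 3.3750, running total 169.38
Total 169.38.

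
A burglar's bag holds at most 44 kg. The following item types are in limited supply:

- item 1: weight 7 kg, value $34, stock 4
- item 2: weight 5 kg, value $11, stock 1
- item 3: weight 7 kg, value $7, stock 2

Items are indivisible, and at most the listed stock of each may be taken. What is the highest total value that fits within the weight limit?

Best selections within weight 44 and stock limits:
- 4×item 1 + 1×item 2 + 1×item 3: weight 40, value 154
- 4×item 1 + 2×item 3: weight 42, value 150
- 4×item 1 + 1×item 2: weight 33, value 147
- 4×item 1 + 1×item 3: weight 35, value 143
Best: $154.

$154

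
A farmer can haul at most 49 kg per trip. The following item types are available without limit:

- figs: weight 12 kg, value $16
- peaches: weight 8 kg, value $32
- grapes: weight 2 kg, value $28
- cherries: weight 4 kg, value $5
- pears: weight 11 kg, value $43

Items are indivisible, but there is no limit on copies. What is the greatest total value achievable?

$672

Best value-per-unit is grapes at 28/2, and filling with it alone uses weight 24×2=48. No mix of the others beats 24×28 = 672.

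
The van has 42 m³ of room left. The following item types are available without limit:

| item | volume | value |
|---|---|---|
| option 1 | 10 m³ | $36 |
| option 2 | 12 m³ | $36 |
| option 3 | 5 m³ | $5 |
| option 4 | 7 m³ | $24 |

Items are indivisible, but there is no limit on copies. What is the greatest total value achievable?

$144

Best value-per-unit is option 1 at 36/10, and filling with it alone uses volume 4×10=40. No mix of the others beats 4×36 = 144.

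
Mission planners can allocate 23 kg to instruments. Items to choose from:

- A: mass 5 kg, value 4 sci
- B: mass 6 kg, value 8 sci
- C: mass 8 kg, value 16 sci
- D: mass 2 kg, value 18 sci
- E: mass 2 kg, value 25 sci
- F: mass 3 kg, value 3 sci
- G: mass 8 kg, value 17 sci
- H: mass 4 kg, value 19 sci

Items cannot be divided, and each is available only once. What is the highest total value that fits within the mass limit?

87 sci

Check high-value combinations within 23 kg:
- B+D+E+G+H: mass 6+2+2+8+4=22, value 8+18+25+17+19=87
- B+C+D+E+H: mass 6+8+2+2+4=22, value 8+16+18+25+19=86
- A+D+E+G+H: mass 5+2+2+8+4=21, value 4+18+25+17+19=83
- D+E+F+G+H: mass 2+2+3+8+4=19, value 18+25+3+17+19=82
- A+C+D+E+H: mass 5+8+2+2+4=21, value 4+16+18+25+19=82
Best: 87 sci.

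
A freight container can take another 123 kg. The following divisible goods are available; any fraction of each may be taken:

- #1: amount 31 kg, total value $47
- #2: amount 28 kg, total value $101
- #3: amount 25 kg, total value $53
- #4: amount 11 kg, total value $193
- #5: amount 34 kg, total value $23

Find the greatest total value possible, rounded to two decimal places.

412.94

Take in order of value per unit:
- #4 (193/11 per unit): all 11 → value 193, running total 193.00
- #2 (101/28 per unit): all 28 → value 101, running total 294.00
- #3 (53/25 per unit): all 25 → value 53, running total 347.00
- #1 (47/31 per unit): all 31 → value 47, running total 394.00
- #5 (23/34 per unit): 28 of 34 → value 28×23/34 = 18.9412, running total 412.94
Total 412.94.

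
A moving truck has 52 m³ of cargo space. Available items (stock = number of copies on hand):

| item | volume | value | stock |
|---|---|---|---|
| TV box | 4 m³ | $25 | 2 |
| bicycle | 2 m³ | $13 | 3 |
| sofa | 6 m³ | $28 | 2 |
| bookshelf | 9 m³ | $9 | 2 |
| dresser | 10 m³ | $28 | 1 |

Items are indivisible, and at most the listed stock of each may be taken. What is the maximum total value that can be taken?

Best selections within volume 52 and stock limits:
- 2×TV box + 3×bicycle + 2×sofa + 1×bookshelf + 1×dresser: volume 45, value 182
- 2×TV box + 2×bicycle + 2×sofa + 2×bookshelf + 1×dresser: volume 52, value 178
- 2×TV box + 3×bicycle + 2×sofa + 1×dresser: volume 36, value 173
- 2×TV box + 2×bicycle + 2×sofa + 1×bookshelf + 1×dresser: volume 43, value 169
Best: $182.

$182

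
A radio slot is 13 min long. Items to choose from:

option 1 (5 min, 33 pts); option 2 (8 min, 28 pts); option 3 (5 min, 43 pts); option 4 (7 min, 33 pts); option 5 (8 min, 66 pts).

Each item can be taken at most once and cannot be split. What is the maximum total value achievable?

Check high-value combinations within 13 min:
- option 3+option 5: duration 5+8=13, value 43+66=109
- option 1+option 5: duration 5+8=13, value 33+66=99
- option 1+option 3: duration 5+5=10, value 33+43=76
Best: 109 pts.

109 pts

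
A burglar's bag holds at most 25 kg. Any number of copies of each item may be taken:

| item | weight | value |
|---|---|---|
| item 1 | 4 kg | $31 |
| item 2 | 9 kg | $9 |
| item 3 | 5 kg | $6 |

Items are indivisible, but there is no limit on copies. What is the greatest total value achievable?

Best value-per-unit is item 1 at 31/4, and filling with it alone uses weight 6×4=24. No mix of the others beats 6×31 = 186.

$186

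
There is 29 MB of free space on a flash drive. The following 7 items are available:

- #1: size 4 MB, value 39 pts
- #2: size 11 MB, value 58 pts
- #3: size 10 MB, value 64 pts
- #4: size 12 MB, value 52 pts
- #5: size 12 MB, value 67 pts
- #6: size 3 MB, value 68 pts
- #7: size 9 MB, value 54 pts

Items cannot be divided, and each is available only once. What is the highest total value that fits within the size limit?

238 pts

Check high-value combinations within 29 MB:
- #1+#3+#5+#6: size 4+10+12+3=29, value 39+64+67+68=238
- #1+#2+#3+#6: size 4+11+10+3=28, value 39+58+64+68=229
- #1+#5+#6+#7: size 4+12+3+9=28, value 39+67+68+54=228
Best: 238 pts.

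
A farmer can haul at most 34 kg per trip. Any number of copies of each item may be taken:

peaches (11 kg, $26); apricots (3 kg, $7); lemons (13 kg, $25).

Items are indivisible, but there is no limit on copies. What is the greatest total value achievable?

Best value-per-unit is peaches at 26/11; filling with it alone gives 3×26 = 78.
Optimal mix: 2×peaches + 4×apricots → weight 34, value 80.

$80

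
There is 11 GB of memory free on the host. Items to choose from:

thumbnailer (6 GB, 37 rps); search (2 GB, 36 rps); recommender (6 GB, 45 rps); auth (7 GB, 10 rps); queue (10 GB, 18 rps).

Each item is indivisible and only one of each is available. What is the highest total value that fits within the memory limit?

Check high-value combinations within 11 GB:
- search+recommender: memory 2+6=8, value 36+45=81
- thumbnailer+search: memory 6+2=8, value 37+36=73
- search+auth: memory 2+7=9, value 36+10=46
- recommender: memory 6, value 45
- thumbnailer: memory 6, value 37
Best: 81 rps.

81 rps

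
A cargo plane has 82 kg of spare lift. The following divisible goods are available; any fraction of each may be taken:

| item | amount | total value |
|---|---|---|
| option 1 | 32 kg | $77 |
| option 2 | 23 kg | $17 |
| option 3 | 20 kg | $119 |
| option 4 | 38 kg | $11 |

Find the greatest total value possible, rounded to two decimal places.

215.03

Take in order of value per unit:
- option 3 (119/20 per unit): all 20 → value 119, running total 119.00
- option 1 (77/32 per unit): all 32 → value 77, running total 196.00
- option 2 (17/23 per unit): all 23 → value 17, running total 213.00
- option 4 (11/38 per unit): 7 of 38 → value 7×11/38 = 2.0263, running total 215.03
Total 215.03.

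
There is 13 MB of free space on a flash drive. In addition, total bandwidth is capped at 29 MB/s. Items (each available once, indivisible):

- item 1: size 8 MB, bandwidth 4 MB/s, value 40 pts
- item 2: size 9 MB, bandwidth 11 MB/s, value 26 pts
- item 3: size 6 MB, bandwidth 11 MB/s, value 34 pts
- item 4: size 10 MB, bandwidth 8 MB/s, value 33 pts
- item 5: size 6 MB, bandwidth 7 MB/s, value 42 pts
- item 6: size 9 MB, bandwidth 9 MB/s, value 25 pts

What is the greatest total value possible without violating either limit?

Feasible sets respecting both limits:
- item 3+item 5: size 12, bandwidth 18, value 76
- item 5: size 6, bandwidth 7, value 42
- item 1: size 8, bandwidth 4, value 40
Best: 76 pts.

76 pts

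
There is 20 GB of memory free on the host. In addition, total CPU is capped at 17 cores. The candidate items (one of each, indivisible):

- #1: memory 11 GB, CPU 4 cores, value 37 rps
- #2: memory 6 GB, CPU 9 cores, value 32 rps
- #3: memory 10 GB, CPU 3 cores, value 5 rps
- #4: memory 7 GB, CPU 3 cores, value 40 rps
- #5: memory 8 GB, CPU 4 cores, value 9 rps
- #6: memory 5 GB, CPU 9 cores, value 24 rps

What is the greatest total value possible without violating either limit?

77 rps

Feasible sets respecting both limits:
- #1+#4: memory 18, CPU 7, value 77
- #4+#5+#6: memory 20, CPU 16, value 73
- #2+#4: memory 13, CPU 12, value 72
- #1+#2: memory 17, CPU 13, value 69
Best: 77 rps.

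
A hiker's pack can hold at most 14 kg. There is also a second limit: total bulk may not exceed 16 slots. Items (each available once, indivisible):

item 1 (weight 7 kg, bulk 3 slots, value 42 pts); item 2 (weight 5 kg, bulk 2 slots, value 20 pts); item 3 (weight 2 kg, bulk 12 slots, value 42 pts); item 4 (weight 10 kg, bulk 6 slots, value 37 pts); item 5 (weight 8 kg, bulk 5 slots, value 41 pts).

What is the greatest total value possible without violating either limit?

Feasible sets respecting both limits:
- item 1+item 3: weight 9, bulk 15, value 84
- item 1+item 2: weight 12, bulk 5, value 62
- item 2+item 3: weight 7, bulk 14, value 62
- item 2+item 5: weight 13, bulk 7, value 61
Best: 84 pts.

84 pts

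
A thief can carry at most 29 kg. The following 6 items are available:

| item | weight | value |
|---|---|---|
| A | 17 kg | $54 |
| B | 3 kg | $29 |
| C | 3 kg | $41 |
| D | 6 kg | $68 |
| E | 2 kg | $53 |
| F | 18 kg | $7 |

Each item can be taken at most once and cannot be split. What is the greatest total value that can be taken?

$216

This is a 0/1 knapsack; check combinations near the capacity.
- A+C+D+E: weight 17+3+6+2=28, value 54+41+68+53=216
- A+B+D+E: weight 17+3+6+2=28, value 54+29+68+53=204
- A+B+C+D: weight 17+3+3+6=29, value 54+29+41+68=192
Best: $216.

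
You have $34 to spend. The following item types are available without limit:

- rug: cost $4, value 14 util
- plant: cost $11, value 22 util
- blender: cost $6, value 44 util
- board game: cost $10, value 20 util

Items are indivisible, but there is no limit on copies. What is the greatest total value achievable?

234 util

Best value-per-unit is blender at 44/6; filling with it alone gives 5×44 = 220.
Optimal mix: 1×rug + 5×blender → cost 34, value 234.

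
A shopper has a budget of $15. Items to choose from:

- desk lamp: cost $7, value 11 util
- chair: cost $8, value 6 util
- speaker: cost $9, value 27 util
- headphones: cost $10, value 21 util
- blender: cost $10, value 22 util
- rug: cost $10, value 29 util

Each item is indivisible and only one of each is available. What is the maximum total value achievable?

Check high-value combinations within $15:
- rug: cost 10, value 29
- speaker: cost 9, value 27
- blender: cost 10, value 22
Best: 29 util.

29 util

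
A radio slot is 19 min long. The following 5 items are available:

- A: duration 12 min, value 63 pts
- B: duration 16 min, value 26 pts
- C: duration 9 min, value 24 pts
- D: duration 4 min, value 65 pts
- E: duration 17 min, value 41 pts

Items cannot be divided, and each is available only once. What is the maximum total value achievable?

128 pts

Check high-value combinations within 19 min:
- A+D: duration 12+4=16, value 63+65=128
- C+D: duration 9+4=13, value 24+65=89
- D: duration 4, value 65
- A: duration 12, value 63
- E: duration 17, value 41
Best: 128 pts.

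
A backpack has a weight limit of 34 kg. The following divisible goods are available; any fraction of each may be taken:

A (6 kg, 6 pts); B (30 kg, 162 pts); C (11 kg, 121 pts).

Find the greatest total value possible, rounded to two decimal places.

245.20

Take in order of value per unit:
- C (121/11 per unit): all 11 → value 121, running total 121.00
- B (162/30 per unit): 23 of 30 → value 23×162/30 = 124.2000, running total 245.20
Total 245.20.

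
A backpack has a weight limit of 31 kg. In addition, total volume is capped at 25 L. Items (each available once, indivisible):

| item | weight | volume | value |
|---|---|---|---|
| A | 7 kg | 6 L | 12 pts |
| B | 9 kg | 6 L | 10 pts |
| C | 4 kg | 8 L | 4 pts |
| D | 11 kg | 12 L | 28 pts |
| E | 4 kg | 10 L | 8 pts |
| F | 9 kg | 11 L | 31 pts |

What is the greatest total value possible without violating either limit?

59 pts

Feasible sets respecting both limits:
- D+F: weight 20, volume 23, value 59
- A+B+F: weight 25, volume 23, value 53
- A+B+D: weight 27, volume 24, value 50
Best: 59 pts.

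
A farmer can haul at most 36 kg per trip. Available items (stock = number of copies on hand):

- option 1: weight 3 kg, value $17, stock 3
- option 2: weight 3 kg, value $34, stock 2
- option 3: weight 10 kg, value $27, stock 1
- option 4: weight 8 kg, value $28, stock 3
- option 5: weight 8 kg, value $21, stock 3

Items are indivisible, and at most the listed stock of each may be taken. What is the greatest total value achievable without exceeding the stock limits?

Top feasible selections:
- 2×option 1 + 2×option 2 + 3×option 4: weight 36, value 186
- 2×option 1 + 2×option 2 + 2×option 4 + 1×option 5: weight 36, value 179
- 3×option 1 + 2×option 2 + 2×option 4: weight 31, value 175
- 3×option 1 + 2×option 2 + 1×option 3 + 1×option 4: weight 33, value 174
Best: $186.

$186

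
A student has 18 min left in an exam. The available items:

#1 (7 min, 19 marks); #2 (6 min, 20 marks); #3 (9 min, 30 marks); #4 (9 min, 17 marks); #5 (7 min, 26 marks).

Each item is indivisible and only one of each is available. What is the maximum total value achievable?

56 marks

Check high-value combinations within 18 min:
- #3+#5: time 9+7=16, value 30+26=56
- #2+#3: time 6+9=15, value 20+30=50
- #1+#3: time 7+9=16, value 19+30=49
- #3+#4: time 9+9=18, value 30+17=47
Best: 56 marks.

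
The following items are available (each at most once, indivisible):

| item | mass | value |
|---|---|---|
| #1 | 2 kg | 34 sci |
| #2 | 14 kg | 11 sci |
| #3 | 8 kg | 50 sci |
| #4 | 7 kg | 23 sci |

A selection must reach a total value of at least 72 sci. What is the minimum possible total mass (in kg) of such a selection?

Subsets with value ≥ 72, sorted by total mass:
- #1+#3: mass 10, value 84
- #3+#4: mass 15, value 73
Minimum mass: 10 kg.

10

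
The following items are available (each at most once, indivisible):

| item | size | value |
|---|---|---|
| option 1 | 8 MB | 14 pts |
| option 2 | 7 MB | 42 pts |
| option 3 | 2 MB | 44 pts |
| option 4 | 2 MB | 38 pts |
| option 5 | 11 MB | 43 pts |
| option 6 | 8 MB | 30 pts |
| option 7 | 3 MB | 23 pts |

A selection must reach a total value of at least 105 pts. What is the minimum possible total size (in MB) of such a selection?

7

Subsets with value ≥ 105, sorted by total size:
- option 3+option 4+option 7: size 7, value 105
- option 2+option 3+option 4: size 11, value 124
Minimum size: 7 MB.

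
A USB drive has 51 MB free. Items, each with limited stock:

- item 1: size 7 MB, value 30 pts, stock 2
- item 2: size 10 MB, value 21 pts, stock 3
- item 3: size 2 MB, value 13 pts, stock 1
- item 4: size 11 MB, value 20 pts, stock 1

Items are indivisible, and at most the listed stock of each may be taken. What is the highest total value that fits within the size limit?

136 pts

Best selections within size 51 and stock limits:
- 2×item 1 + 3×item 2 + 1×item 3: size 46, value 136
- 2×item 1 + 2×item 2 + 1×item 3 + 1×item 4: size 47, value 135
- 1×item 1 + 3×item 2 + 1×item 3 + 1×item 4: size 50, value 126
- 2×item 1 + 3×item 2: size 44, value 123
Best: 136 pts.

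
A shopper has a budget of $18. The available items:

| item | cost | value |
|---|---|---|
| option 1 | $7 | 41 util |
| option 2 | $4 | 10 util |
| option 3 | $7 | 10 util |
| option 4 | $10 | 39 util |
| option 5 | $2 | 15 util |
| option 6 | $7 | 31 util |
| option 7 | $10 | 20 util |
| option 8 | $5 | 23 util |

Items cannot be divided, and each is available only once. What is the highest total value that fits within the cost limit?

89 util

Check high-value combinations within $18:
- option 1+option 2+option 5+option 8: cost 7+4+2+5=18, value 41+10+15+23=89
- option 1+option 5+option 6: cost 7+2+7=16, value 41+15+31=87
- option 1+option 2+option 6: cost 7+4+7=18, value 41+10+31=82
- option 1+option 4: cost 7+10=17, value 41+39=80
Best: 89 util.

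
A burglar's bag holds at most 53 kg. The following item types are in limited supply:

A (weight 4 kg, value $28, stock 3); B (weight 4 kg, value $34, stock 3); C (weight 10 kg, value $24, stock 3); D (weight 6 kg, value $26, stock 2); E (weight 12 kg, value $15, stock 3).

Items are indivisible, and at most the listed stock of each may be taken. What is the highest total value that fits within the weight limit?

$262

Top feasible selections:
- 3×A + 3×B + 1×C + 2×D: weight 46, value 262
- 3×A + 3×B + 2×C + 1×D: weight 50, value 260
- 2×A + 3×B + 2×C + 2×D: weight 52, value 258
- 3×A + 3×B + 2×D + 1×E: weight 48, value 253
Best: $262.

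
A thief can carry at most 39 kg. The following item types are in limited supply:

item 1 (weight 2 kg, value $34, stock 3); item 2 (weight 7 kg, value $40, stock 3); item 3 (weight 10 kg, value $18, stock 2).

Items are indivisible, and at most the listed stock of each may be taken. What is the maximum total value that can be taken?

Top feasible selections:
- 3×item 1 + 3×item 2 + 1×item 3: weight 37, value 240
- 3×item 1 + 3×item 2: weight 27, value 222
Best: $240.

$240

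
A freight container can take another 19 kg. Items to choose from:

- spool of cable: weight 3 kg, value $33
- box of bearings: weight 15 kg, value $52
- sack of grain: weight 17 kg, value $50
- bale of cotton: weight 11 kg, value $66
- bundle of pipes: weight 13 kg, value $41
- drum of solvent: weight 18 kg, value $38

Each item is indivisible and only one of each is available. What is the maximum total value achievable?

Check high-value combinations within 19 kg:
- spool of cable+bale of cotton: weight 3+11=14, value 33+66=99
- spool of cable+box of bearings: weight 3+15=18, value 33+52=85
- spool of cable+bundle of pipes: weight 3+13=16, value 33+41=74
Best: $99.

$99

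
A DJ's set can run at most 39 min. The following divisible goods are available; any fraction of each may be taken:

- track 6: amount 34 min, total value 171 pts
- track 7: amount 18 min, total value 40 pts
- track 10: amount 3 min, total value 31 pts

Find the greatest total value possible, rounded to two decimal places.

206.44

Take in order of value per unit:
- track 10 (31/3 per unit): all 3 → value 31, running total 31.00
- track 6 (171/34 per unit): all 34 → value 171, running total 202.00
- track 7 (40/18 per unit): 2 of 18 → value 2×40/18 = 4.4444, running total 206.44
Total 206.44.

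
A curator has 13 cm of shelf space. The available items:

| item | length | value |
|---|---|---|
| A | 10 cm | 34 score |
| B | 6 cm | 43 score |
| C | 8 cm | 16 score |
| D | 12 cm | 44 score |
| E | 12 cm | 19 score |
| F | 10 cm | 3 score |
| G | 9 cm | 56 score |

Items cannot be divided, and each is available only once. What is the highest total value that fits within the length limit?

Check high-value combinations within 13 cm:
- G: length 9, value 56
- D: length 12, value 44
- B: length 6, value 43
Best: 56 score.

56 score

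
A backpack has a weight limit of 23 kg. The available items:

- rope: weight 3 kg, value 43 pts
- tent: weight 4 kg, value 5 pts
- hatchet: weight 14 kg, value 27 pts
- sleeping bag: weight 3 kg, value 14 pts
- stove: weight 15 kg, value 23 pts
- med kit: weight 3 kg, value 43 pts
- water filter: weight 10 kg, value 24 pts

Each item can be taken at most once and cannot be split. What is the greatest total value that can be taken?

Check high-value combinations within 23 kg:
- rope+tent+sleeping bag+med kit+water filter: weight 3+4+3+3+10=23, value 43+5+14+43+24=129
- rope+hatchet+sleeping bag+med kit: weight 3+14+3+3=23, value 43+27+14+43=127
- rope+sleeping bag+med kit+water filter: weight 3+3+3+10=19, value 43+14+43+24=124
- rope+tent+med kit+water filter: weight 3+4+3+10=20, value 43+5+43+24=115
Best: 129 pts.

129 pts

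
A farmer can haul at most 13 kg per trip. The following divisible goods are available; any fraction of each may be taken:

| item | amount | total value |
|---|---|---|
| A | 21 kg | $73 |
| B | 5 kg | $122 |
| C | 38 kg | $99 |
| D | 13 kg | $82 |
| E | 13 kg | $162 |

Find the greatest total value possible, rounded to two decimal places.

Take in order of value per unit:
- B (122/5 per unit): all 5 → value 122, running total 122.00
- E (162/13 per unit): 8 of 13 → value 8×162/13 = 99.6923, running total 221.69
Total 221.69.

221.69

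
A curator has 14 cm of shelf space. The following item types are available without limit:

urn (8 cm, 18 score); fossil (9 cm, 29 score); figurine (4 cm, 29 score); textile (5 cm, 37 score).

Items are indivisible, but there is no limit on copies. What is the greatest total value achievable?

Best value-per-unit is textile at 37/5; filling with it alone gives 2×37 = 74.
Optimal mix: 1×figurine + 2×textile → length 14, value 103.

103 score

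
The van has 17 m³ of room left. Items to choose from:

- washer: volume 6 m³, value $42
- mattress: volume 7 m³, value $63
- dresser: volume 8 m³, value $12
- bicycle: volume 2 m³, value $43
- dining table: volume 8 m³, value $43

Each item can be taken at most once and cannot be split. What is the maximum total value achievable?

$149

Check high-value combinations within 17 m³:
- mattress+bicycle+dining table: volume 7+2+8=17, value 63+43+43=149
- washer+mattress+bicycle: volume 6+7+2=15, value 42+63+43=148
- washer+bicycle+dining table: volume 6+2+8=16, value 42+43+43=128
Best: $149.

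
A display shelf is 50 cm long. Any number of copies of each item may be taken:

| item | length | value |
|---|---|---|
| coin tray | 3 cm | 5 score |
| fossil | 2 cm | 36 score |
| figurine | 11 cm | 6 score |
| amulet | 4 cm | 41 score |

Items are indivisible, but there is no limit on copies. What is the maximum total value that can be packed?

Best value-per-unit is fossil at 36/2, and filling with it alone uses length 25×2=50. No mix of the others beats 25×36 = 900.

900 score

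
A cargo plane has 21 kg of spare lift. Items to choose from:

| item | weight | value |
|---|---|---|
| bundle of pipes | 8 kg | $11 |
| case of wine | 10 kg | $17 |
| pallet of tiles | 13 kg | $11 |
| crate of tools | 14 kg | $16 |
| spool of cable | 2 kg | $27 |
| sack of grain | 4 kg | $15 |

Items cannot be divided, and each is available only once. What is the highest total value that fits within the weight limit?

Check high-value combinations within 21 kg:
- case of wine+spool of cable+sack of grain: weight 10+2+4=16, value 17+27+15=59
- crate of tools+spool of cable+sack of grain: weight 14+2+4=20, value 16+27+15=58
- bundle of pipes+case of wine+spool of cable: weight 8+10+2=20, value 11+17+27=55
- bundle of pipes+spool of cable+sack of grain: weight 8+2+4=14, value 11+27+15=53
- pallet of tiles+spool of cable+sack of grain: weight 13+2+4=19, value 11+27+15=53
Best: $59.

$59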